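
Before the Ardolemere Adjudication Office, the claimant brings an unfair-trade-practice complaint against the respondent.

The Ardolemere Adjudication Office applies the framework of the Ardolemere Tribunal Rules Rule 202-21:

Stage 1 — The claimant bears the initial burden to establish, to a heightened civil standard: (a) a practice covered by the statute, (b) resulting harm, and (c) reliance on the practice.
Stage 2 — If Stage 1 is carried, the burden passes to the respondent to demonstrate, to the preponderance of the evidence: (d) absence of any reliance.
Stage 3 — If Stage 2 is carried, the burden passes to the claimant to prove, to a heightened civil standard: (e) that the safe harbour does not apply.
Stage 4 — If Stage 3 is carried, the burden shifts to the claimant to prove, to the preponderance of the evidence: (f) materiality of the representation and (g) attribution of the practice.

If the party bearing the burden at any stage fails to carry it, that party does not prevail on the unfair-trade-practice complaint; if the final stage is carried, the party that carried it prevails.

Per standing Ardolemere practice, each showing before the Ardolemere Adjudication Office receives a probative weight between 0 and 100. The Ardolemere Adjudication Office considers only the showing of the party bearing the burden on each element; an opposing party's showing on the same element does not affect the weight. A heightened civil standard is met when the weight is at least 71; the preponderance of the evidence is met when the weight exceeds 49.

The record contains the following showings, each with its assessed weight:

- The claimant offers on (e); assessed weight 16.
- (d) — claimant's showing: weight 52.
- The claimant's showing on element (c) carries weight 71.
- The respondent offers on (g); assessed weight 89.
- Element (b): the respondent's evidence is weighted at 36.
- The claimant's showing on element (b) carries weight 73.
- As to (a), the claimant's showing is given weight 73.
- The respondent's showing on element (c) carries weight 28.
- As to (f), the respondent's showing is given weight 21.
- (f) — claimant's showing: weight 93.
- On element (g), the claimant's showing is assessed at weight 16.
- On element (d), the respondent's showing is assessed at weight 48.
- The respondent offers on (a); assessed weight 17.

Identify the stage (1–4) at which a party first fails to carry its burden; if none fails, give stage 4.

Stage 1 — burden on claimant; standard: a heightened civil standard (weight is at least 71).
    (a): 73 (respondent's 17 disregarded) ≥ 71 [met]
    (b): 73 (respondent's 36 disregarded) ≥ 71 [met]
    (c): 71 (respondent's 28 disregarded) ≥ 71 [met]
  All elements met. The burden passes to the respondent.
Stage 2 — burden on respondent; standard: the preponderance of the evidence (weight exceeds 49).
    (d): 48 (claimant's 52 disregarded) ≤ 49 [not met]
  Stage 2 not carried; the respondent fails its burden.
So the claimant prevails.

stage 2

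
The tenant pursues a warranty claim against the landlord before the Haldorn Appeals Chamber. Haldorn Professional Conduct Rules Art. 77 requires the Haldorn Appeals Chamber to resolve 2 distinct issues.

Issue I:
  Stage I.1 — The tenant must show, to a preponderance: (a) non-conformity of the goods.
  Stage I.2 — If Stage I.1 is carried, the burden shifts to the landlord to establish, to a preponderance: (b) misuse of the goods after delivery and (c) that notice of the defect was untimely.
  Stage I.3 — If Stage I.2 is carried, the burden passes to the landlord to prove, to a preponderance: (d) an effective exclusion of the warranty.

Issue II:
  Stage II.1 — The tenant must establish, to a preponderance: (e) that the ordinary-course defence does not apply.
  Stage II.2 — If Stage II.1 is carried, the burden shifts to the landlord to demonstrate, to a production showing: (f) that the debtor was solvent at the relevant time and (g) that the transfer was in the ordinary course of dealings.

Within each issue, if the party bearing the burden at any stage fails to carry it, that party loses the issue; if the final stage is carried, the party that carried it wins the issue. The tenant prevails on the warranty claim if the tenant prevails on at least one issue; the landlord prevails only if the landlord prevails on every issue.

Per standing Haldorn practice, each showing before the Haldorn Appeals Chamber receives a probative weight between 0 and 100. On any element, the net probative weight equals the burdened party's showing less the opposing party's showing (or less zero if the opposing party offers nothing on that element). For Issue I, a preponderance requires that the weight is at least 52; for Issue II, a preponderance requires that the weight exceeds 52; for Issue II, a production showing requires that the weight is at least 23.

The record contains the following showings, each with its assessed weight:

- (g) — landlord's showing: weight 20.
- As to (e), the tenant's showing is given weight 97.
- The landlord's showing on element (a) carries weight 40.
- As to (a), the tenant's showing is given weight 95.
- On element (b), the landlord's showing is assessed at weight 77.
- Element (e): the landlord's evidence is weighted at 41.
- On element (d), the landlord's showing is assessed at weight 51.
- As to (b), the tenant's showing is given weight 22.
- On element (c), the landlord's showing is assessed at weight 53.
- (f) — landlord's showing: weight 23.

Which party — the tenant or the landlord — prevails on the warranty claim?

— Issue I —
Stage I.1 — burden on tenant; standard: a preponderance (weight is at least 52).
    (a): 95 − 40 = 55 ≥ 52 [met]
  Stage I.1 carried; the burden shifts to the landlord.
Stage I.2 — burden on landlord; standard: a preponderance (weight is at least 52).
    (b): 77 − 22 = 55 ≥ 52 [met]
    (c): 53 ≥ 52 [met]
  All elements met. The landlord retains the burden for Stage I.3.
Stage I.3 — burden on landlord; standard: a preponderance (weight is at least 52).
    (d): 51 < 52 [not met]
  Stage I.3 not carried; the landlord fails its burden.
The tenant prevails on this issue.
— Issue II —
Stage II.1 — burden on tenant; standard: a preponderance (weight exceeds 52).
    (e): 97 − 41 = 56 > 52 [met]
  The tenant carries Stage II.1; the landlord now bears the burden.
Stage II.2 — burden on landlord; standard: a production showing (weight is at least 23).
    (f): 23 ≥ 23 [met]
    (g): 20 < 23 [not met]
  Not every element is met, so the landlord fails to carry Stage II.2.
The analysis ends at Stage II.2; the tenant prevails on this issue.
Per-issue: Issue I → tenant; Issue II → tenant. The tenant must prevail on at least one issue; overall, the tenant prevails.

tenant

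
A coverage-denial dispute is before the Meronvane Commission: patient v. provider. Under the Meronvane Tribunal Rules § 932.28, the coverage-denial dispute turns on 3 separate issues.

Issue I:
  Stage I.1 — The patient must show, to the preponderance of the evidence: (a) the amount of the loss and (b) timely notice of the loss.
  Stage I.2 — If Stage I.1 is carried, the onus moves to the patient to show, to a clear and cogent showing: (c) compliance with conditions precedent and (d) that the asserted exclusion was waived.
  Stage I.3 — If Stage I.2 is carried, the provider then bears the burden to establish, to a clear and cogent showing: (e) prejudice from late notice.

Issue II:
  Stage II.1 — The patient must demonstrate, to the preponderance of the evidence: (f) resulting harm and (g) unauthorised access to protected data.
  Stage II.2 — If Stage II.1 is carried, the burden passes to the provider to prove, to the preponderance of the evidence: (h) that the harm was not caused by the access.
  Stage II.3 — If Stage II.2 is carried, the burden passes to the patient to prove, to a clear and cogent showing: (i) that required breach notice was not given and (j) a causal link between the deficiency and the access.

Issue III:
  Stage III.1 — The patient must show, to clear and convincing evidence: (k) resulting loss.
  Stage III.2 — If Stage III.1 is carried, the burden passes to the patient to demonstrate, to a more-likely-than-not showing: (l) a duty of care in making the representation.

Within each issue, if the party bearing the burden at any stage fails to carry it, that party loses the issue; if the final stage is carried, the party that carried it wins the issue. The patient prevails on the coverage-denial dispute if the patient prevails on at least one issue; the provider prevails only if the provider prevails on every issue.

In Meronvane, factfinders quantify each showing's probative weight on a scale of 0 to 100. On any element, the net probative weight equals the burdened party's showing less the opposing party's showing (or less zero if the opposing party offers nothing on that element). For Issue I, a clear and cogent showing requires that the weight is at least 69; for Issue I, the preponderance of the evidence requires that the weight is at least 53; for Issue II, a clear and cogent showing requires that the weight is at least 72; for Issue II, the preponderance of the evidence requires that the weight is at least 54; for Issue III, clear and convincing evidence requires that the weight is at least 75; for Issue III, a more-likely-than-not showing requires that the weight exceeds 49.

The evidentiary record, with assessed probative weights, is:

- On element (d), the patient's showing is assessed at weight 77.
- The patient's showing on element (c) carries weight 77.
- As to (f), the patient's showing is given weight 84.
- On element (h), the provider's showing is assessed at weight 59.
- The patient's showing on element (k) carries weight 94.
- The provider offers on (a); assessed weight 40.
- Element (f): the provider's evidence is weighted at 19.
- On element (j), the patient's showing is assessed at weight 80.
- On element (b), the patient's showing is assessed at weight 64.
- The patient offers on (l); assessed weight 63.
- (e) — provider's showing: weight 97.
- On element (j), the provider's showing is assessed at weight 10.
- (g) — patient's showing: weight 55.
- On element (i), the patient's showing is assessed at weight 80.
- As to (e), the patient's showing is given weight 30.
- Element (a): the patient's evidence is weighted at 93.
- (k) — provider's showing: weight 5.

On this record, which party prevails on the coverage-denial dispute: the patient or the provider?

patient

— Issue I —
Stage I.1 — burden on patient; standard: the preponderance of the evidence (weight is at least 53).
    (a): 93 − 40 = 53 ≥ 53 [met]
    (b): 64 ≥ 53 [met]
  Stage I.1 carried; the burden remains with the patient.
Stage I.2 — burden on patient; standard: a clear and cogent showing (weight is at least 69).
    (c): 77 ≥ 69 [met]
    (d): 77 ≥ 69 [met]
  All elements met. The burden passes to the provider.
Stage I.3 — burden on provider; standard: a clear and cogent showing (weight is at least 69).
    (e): 97 − 30 = 67 < 69 [not met]
  The provider does not carry Stage I.3.
So the patient prevails on this issue.
— Issue II —
Stage II.1 — burden on patient; standard: the preponderance of the evidence (weight is at least 54).
    (f): 84 − 19 = 65 ≥ 54 [met]
    (g): 55 ≥ 54 [met]
  Stage II.1 is satisfied; the onus moves to the provider.
Stage II.2 — burden on provider; standard: the preponderance of the evidence (weight is at least 54).
    (h): 59 ≥ 54 [met]
  All elements met. The burden passes to the patient.
Stage II.3 — burden on patient; standard: a clear and cogent showing (weight is at least 72).
    (i): 80 ≥ 72 [met]
    (j): 80 − 10 = 70 < 72 [not met]
  Not every element is met, so the patient fails to carry Stage II.3.
The provider prevails on this issue.
— Issue III —
Stage III.1 — burden on patient; standard: clear and convincing evidence (weight is at least 75).
    (k): 94 − 5 = 89 ≥ 75 [met]
  Stage III.1 carried; the burden remains with the patient.
Stage III.2 — burden on patient; standard: a more-likely-than-not showing (weight exceeds 49).
    (l): 63 > 49 [met]
  All elements met at the final stage.
With every stage satisfied, the patient prevails on this issue.
Per-issue: Issue I → patient; Issue II → provider; Issue III → patient. The patient must prevail on at least one issue; overall, the patient prevails.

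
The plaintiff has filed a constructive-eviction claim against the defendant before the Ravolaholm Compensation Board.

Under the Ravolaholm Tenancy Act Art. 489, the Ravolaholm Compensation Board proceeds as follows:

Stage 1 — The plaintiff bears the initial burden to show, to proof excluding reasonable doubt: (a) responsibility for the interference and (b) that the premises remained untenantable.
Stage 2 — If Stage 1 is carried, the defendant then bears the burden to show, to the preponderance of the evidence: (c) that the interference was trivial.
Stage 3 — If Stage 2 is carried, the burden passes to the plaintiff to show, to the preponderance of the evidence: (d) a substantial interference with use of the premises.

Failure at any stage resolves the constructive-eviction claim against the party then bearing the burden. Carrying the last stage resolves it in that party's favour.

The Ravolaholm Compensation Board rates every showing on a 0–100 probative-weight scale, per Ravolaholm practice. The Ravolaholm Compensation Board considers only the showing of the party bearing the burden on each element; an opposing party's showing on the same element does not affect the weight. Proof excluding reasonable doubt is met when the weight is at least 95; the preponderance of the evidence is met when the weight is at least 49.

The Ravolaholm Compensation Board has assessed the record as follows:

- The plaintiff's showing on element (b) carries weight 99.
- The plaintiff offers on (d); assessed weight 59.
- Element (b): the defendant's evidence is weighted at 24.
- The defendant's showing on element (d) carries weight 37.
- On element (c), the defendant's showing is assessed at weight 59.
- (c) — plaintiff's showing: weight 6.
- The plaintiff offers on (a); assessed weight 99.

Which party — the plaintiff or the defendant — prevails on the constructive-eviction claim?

Stage 1 — burden on plaintiff; standard: proof excluding reasonable doubt (weight is at least 95).
    (a): 99 ≥ 95 [met]
    (b): 99 (defendant's 24 disregarded) ≥ 95 [met]
  All elements met. The burden passes to the defendant.
Stage 2 — burden on defendant; standard: the preponderance of the evidence (weight is at least 49).
    (c): 59 (plaintiff's 6 disregarded) ≥ 49 [met]
  Stage 2 is satisfied; the onus moves to the plaintiff.
Stage 3 — burden on plaintiff; standard: the preponderance of the evidence (weight is at least 49).
    (d): 59 (defendant's 37 disregarded) ≥ 49 [met]
  All elements met at the final stage.
With every stage satisfied, the plaintiff prevails.

plaintiff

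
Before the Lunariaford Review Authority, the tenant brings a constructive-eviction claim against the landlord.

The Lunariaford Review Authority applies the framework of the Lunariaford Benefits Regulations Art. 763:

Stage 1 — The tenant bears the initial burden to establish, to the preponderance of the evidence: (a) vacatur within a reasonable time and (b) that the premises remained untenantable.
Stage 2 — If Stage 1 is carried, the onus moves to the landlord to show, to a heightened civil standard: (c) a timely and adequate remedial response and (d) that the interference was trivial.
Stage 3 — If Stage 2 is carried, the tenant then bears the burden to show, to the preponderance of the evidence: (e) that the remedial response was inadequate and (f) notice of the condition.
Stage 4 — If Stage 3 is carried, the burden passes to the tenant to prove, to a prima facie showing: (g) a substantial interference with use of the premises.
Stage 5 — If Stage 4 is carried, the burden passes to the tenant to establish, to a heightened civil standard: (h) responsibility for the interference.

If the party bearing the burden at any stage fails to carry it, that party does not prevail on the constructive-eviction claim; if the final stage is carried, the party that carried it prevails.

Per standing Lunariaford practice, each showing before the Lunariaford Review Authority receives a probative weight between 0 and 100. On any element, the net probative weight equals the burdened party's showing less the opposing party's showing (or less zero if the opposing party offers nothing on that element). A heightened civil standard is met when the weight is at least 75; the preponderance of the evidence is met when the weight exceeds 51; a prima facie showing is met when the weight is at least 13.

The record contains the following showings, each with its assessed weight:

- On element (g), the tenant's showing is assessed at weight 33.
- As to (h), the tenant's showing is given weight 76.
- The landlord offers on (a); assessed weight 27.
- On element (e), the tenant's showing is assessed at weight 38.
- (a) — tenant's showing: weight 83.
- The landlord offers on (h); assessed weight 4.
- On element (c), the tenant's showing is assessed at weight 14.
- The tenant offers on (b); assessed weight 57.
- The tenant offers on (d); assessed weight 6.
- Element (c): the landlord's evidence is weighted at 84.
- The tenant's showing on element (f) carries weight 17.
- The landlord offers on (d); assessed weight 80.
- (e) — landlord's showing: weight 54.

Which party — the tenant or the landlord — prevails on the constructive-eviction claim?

Stage 1 (tenant, the preponderance of the evidence, weight exceeds 51): (a) net 83−27=56 > 51 — meets; (b) 57 > 51 — meets.
  The tenant carries Stage 1; the landlord now bears the burden.
Stage 2 (landlord, a heightened civil standard, weight is at least 75): (c) net 84−14=70 < 75 — fails; (d) net 80−6=74 < 75 — fails.
  The landlord does not carry Stage 2.
So the tenant prevails.

tenant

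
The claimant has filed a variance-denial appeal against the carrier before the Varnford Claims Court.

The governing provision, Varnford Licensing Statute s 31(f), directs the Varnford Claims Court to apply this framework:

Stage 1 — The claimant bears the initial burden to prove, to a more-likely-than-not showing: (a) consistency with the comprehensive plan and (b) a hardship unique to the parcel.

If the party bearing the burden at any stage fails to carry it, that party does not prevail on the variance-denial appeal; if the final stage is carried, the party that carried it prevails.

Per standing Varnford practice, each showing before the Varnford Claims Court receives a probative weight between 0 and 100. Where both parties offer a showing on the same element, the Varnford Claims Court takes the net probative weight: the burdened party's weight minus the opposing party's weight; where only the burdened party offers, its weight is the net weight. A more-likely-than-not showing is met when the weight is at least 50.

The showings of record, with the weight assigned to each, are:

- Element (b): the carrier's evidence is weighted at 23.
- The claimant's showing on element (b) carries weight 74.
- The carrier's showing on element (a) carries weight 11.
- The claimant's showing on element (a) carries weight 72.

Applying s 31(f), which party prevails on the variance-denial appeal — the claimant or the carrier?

claimant

Stage 1 (claimant, a more-likely-than-not showing, weight is at least 50): (a) net 72−11=61 ≥ 50 — meets; (b) net 74−23=51 ≥ 50 — meets.
  The claimant carries the last stage.
With every stage satisfied, the claimant prevails.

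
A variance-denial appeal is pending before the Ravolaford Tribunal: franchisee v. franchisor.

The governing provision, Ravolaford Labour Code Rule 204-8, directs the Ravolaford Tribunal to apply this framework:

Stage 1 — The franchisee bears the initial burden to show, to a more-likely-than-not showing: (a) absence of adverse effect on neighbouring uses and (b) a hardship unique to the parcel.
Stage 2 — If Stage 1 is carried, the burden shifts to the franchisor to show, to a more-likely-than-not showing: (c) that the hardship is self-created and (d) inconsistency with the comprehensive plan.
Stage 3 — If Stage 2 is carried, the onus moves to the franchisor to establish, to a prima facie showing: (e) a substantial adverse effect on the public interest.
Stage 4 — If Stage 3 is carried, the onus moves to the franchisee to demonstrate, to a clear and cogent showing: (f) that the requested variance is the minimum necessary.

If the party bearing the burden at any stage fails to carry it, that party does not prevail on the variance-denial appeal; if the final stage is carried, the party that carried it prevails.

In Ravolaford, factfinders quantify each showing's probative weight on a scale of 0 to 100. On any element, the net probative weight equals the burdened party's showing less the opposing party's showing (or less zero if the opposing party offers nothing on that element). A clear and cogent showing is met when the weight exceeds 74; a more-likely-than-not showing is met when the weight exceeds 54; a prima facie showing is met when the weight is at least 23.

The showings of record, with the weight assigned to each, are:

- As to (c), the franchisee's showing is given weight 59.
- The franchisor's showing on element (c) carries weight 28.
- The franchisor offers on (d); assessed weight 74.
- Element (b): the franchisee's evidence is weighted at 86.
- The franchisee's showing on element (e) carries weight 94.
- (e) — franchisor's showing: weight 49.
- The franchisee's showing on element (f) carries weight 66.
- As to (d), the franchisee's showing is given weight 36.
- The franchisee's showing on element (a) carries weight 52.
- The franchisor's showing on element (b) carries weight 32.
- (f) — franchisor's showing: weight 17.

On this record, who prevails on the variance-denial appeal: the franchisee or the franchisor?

Stage 1 — burden on franchisee; standard: a more-likely-than-not showing (weight exceeds 54).
    (a): 52 ≤ 54 [not met]
    (b): 86 − 32 = 54 ≤ 54 [not met]
  Stage 1 not carried; the franchisee fails its burden.
The analysis ends at Stage 1; the franchisor prevails.

franchisor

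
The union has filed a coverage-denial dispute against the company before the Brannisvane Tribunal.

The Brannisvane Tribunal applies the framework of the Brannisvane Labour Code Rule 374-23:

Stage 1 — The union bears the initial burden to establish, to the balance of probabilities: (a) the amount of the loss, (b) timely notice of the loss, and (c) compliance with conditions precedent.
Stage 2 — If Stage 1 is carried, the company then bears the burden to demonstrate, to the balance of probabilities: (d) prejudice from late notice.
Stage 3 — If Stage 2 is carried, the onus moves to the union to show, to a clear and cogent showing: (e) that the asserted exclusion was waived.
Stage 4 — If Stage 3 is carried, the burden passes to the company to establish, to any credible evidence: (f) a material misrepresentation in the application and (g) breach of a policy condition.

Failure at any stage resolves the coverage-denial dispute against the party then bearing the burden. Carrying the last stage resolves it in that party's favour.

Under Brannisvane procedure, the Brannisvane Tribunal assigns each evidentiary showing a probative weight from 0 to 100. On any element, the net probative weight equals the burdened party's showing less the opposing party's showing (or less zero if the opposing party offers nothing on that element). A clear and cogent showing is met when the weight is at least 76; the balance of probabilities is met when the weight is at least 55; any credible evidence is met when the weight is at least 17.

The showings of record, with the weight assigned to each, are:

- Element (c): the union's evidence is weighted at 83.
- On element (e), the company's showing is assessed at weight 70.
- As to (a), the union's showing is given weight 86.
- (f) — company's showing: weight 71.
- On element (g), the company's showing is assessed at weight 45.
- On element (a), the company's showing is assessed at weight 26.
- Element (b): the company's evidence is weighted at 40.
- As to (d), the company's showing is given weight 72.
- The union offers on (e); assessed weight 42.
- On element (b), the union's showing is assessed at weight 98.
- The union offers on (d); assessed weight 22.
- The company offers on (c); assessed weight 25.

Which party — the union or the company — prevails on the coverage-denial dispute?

Stage 1 (union, the balance of probabilities, weight is at least 55): (a) net 86−26=60 ≥ 55 — meets; (b) net 98−40=58 ≥ 55 — meets; (c) net 83−25=58 ≥ 55 — meets.
  Stage 1 is satisfied; the onus moves to the company.
Stage 2 (company, the balance of probabilities, weight is at least 55): (d) net 72−22=50 < 55 — fails.
  Stage 2 not carried; the company fails its burden.
The union prevails.

union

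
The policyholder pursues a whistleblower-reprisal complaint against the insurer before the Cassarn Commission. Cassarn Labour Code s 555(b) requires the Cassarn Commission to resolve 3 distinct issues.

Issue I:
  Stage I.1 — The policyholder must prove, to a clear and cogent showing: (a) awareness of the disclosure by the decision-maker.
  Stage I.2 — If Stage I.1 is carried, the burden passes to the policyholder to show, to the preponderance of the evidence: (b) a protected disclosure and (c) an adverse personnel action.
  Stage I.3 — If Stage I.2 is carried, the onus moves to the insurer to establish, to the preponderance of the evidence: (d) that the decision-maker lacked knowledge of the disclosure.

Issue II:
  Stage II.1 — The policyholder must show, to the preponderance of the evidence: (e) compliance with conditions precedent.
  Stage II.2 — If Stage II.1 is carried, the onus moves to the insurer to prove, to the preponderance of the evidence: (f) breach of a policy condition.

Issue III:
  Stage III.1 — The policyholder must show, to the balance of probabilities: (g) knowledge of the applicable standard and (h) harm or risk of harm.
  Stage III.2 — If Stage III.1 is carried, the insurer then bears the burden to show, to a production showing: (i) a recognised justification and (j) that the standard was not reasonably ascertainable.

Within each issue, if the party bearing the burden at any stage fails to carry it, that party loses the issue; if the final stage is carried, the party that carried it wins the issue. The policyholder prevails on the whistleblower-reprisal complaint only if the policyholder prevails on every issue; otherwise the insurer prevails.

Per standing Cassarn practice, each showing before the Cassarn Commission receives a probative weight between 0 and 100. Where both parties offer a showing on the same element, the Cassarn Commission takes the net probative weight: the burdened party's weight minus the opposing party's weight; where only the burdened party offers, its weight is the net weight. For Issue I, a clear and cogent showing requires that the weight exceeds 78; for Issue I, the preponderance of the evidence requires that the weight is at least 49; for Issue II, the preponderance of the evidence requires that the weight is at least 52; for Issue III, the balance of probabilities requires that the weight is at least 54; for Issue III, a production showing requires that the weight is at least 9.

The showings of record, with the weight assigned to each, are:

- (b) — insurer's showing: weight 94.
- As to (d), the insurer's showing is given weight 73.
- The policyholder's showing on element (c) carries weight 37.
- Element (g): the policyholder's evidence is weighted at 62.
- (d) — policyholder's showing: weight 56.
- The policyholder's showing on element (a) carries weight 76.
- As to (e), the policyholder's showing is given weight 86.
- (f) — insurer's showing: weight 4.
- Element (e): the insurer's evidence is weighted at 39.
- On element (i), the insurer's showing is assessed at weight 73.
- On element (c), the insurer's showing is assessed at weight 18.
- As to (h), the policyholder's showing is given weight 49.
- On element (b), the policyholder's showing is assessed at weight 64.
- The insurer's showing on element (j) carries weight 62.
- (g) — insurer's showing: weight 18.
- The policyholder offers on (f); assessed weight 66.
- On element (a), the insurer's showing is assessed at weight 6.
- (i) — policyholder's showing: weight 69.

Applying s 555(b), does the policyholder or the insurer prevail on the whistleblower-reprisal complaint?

insurer

— Issue I —
Stage I.1 — burden on policyholder; standard: a clear and cogent showing (weight exceeds 78).
    (a): 76 − 6 = 70 ≤ 78 [not met]
  Not every element is met, so the policyholder fails to carry Stage I.1.
The analysis ends at Stage I.1; the insurer prevails on this issue.
— Issue II —
Stage II.1 (policyholder, the preponderance of the evidence, weight is at least 52): (e) net 86−39=47 < 52 — fails.
  Not every element is met, so the policyholder fails to carry Stage II.1.
The analysis ends at Stage II.1; the insurer prevails on this issue.
— Issue III —
Stage III.1 — burden on policyholder; standard: the balance of probabilities (weight is at least 54).
    (g): 62 − 18 = 44 < 54 [not met]
    (h): 49 < 54 [not met]
  The policyholder does not carry Stage III.1.
The insurer prevails on this issue.
Per-issue: Issue I → insurer; Issue II → insurer; Issue III → insurer. The policyholder must prevail on every issue; overall, the insurer prevails.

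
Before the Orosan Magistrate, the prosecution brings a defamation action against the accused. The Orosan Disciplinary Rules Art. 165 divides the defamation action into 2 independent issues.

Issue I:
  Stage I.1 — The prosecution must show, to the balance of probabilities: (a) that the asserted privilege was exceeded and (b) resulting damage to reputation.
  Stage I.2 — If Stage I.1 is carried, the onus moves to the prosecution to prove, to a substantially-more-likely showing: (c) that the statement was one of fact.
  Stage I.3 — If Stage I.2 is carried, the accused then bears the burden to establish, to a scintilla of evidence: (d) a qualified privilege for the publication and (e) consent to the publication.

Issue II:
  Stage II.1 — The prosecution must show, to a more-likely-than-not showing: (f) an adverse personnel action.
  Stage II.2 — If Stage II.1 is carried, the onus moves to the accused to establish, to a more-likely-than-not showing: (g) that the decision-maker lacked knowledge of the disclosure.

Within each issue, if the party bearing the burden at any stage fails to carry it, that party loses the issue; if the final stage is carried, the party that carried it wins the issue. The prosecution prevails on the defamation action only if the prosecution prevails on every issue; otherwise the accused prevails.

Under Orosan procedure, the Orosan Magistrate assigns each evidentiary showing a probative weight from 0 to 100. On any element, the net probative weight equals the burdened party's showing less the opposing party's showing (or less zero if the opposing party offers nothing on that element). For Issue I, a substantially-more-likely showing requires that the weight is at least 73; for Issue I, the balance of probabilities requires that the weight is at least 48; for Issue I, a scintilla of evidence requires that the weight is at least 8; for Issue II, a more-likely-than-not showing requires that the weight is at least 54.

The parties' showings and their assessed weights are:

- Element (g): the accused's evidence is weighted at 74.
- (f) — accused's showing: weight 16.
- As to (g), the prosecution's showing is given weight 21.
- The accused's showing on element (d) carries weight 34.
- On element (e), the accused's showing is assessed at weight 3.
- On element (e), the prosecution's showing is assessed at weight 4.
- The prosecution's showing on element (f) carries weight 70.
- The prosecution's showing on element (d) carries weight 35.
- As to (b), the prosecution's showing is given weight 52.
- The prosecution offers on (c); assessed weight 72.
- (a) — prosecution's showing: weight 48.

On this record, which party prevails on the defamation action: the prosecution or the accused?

accused

— Issue I —
Stage I.1 (prosecution, the balance of probabilities, weight is at least 48): (a) 48 ≥ 48 — meets; (b) 52 ≥ 48 — meets.
  Stage I.1 carried; the burden remains with the prosecution.
Stage I.2 (prosecution, a substantially-more-likely showing, weight is at least 73): (c) 72 < 73 — fails.
  The prosecution does not carry Stage I.2.
The accused prevails on this issue.
— Issue II —
Stage II.1 (prosecution, a more-likely-than-not showing, weight is at least 54): (f) net 70−16=54 ≥ 54 — meets.
  The prosecution carries Stage II.1; the accused now bears the burden.
Stage II.2 (accused, a more-likely-than-not showing, weight is at least 54): (g) net 74−21=53 < 54 — fails.
  Not every element is met, so the accused fails to carry Stage II.2.
So the prosecution prevails on this issue.
Per-issue: Issue I → accused; Issue II → prosecution. The prosecution must prevail on every issue; overall, the accused prevails.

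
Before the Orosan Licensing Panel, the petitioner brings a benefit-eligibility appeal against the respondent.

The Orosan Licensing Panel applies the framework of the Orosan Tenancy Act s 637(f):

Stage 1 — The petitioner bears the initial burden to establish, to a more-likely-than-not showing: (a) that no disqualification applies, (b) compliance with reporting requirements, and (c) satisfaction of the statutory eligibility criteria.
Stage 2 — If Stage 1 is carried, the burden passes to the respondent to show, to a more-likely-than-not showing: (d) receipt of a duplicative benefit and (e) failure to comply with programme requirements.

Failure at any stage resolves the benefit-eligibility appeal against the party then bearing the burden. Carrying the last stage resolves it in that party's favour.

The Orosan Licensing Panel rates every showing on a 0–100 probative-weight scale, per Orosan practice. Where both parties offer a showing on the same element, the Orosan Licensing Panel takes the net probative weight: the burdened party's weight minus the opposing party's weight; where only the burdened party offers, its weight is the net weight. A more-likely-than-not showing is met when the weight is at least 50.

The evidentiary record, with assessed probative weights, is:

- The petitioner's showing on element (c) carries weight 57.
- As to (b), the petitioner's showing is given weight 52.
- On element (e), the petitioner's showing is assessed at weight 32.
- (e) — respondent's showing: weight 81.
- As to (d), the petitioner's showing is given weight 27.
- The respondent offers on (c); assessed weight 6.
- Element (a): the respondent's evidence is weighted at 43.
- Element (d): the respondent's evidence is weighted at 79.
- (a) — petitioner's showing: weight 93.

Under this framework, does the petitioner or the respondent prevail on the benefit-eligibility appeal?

Stage 1 — burden on petitioner; standard: a more-likely-than-not showing (weight is at least 50).
    (a): 93 − 43 = 50 ≥ 50 [met]
    (b): 52 ≥ 50 [met]
    (c): 57 − 6 = 51 ≥ 50 [met]
  Stage 1 is satisfied; the onus moves to the respondent.
Stage 2 — burden on respondent; standard: a more-likely-than-not showing (weight is at least 50).
    (d): 79 − 27 = 52 ≥ 50 [met]
    (e): 81 − 32 = 49 < 50 [not met]
  Not every element is met, so the respondent fails to carry Stage 2.
The petitioner prevails.

petitioner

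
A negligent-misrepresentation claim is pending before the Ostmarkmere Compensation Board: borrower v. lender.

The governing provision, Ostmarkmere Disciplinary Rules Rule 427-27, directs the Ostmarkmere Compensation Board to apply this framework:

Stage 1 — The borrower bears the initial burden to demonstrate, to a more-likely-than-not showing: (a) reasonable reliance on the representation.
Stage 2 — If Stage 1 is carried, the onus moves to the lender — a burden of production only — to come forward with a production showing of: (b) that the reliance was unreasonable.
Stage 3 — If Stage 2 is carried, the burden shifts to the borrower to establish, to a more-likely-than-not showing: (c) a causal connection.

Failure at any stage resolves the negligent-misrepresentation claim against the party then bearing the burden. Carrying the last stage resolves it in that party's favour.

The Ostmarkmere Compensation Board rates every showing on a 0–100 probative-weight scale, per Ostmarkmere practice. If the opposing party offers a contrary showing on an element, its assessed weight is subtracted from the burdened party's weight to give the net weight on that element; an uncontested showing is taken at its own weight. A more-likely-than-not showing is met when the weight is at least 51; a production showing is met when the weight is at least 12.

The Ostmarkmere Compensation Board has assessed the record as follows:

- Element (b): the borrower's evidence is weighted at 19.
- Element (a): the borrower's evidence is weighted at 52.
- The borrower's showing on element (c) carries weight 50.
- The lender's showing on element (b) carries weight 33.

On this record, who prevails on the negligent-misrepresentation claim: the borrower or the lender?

Stage 1 — burden on borrower; standard: a more-likely-than-not showing (weight is at least 51).
    (a): 52 ≥ 51 [met]
  Stage 1 carried; the burden shifts to the lender.
Stage 2 — burden on lender; standard: a production showing (weight is at least 12).
    (b): 33 − 19 = 14 ≥ 12 [met]
  All elements met. The burden passes to the borrower.
Stage 3 — burden on borrower; standard: a more-likely-than-not showing (weight is at least 51).
    (c): 50 < 51 [not met]
  Not every element is met, so the borrower fails to carry Stage 3.
The lender prevails.

lender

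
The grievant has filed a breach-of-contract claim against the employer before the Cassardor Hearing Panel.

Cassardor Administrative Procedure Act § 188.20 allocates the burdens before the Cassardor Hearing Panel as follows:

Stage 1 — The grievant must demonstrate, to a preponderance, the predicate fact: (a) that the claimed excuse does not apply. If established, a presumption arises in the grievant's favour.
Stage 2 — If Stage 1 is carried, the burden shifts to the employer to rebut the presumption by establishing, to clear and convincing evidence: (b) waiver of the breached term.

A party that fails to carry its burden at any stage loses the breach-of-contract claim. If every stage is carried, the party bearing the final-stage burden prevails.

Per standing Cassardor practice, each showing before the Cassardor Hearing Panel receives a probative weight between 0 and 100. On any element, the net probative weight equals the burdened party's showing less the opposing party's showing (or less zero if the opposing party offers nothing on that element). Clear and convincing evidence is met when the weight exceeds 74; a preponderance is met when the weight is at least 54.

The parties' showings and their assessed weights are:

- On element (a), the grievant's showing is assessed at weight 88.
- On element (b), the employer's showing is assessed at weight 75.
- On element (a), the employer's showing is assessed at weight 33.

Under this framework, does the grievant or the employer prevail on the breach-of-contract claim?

employer

Stage 1 — burden on grievant; standard: a preponderance (weight is at least 54).
    (a): 88 − 33 = 55 ≥ 54 [met]
  All elements met. The burden passes to the employer.
Stage 2 — burden on employer; standard: clear and convincing evidence (weight exceeds 74).
    (b): 75 > 74 [met]
  All elements met at the final stage.
Every stage carried; the employer prevails.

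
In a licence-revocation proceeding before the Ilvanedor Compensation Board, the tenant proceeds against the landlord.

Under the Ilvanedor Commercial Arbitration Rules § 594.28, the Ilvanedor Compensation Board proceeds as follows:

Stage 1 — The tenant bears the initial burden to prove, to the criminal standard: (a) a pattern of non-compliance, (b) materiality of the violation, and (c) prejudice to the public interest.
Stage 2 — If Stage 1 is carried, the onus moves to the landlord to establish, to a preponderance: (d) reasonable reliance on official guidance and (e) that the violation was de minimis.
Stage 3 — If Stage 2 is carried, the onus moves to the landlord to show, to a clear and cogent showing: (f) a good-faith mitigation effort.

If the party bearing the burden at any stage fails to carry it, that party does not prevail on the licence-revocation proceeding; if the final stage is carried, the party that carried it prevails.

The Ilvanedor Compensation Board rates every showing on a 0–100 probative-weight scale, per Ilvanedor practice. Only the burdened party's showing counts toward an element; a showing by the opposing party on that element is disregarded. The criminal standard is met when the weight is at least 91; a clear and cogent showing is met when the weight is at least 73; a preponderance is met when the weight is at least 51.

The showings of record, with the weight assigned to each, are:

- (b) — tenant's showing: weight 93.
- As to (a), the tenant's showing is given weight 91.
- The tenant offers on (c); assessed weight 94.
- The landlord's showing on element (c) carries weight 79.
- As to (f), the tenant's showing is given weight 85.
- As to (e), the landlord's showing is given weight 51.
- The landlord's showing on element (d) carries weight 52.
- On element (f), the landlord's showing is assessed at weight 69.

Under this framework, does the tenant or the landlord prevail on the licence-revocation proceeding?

At Stage 1 the tenant must meet the criminal standard (weight is at least 91): on (a) the weight is 91, which does reach 91, so (a) meets the standard; on (b) the weight is 93, which does reach 91, so (b) meets the standard; on (c) the weight is 94 (the landlord's 79 is given no effect), ≥ 91, so (c) meets the standard.
  Stage 1 carried; the burden shifts to the landlord.
At Stage 2 the landlord must meet a preponderance (weight is at least 51): on (d) the weight is 52, which does reach 51, so (d) meets the standard; on (e) the weight is 51, which does reach 51, so (e) meets the standard.
  Stage 2 is satisfied; the landlord continues to bear the burden.
At Stage 3 the landlord must meet a clear and cogent showing (weight is at least 73): on (f) the weight is 69 (the tenant's 85 is given no effect), < 73, so (f) does not meet the standard.
  The landlord does not carry Stage 3.
So the tenant prevails.

tenant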